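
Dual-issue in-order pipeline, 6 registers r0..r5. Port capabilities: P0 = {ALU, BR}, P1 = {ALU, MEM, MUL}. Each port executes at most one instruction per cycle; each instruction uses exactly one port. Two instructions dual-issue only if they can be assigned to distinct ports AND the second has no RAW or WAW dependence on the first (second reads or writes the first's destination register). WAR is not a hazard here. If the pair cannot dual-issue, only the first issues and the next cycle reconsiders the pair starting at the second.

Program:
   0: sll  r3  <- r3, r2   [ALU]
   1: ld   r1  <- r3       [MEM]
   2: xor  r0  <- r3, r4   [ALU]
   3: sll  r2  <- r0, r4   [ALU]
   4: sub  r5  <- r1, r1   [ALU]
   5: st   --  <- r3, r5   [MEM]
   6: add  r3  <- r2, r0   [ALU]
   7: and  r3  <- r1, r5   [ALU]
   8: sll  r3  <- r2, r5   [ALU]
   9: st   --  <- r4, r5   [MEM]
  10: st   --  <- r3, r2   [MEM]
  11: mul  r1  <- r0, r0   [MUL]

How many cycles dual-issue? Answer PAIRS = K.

PAIRS = 4

c0: i0 sll  RAW r3
c1: i1/i2 ld/xor  dual
c2: i3/i4 sll/sub  dual
c3: i5/i6 st/add  dual
c4: i7 and  WAW r3
c5: i8/i9 sll/st  dual
c6: i10 st  no-port MEM/MUL
c7: i11 mul  tail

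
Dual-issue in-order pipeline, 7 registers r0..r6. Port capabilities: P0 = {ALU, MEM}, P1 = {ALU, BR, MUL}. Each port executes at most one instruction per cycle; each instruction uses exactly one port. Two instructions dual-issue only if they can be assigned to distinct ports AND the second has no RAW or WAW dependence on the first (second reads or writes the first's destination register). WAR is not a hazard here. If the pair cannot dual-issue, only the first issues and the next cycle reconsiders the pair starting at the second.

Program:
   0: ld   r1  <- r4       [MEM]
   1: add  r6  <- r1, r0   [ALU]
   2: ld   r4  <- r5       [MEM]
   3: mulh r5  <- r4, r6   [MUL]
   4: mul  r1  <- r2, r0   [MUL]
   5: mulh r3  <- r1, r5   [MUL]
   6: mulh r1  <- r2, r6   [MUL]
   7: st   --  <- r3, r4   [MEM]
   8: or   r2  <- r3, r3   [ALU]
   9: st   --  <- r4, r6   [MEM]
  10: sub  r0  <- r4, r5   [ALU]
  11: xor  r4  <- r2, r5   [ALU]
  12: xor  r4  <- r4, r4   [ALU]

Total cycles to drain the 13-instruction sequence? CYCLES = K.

CYCLES = 9

  cy0 -> i0 (ld.MEM) RAW r1
  cy1 -> i1+i2 (add.ALU/ld.MEM) dual
  cy2 -> i3 (mulh.MUL) no-port MUL/MUL
  cy3 -> i4 (mul.MUL) no-port MUL/MUL
  cy4 -> i5 (mulh.MUL) no-port MUL/MUL
  cy5 -> i6+i7 (mulh.MUL/st.MEM) dual
  cy6 -> i8+i9 (or.ALU/st.MEM) dual
  cy7 -> i10+i11 (sub.ALU/xor.ALU) dual
  cy8 -> i12 (xor.ALU) tail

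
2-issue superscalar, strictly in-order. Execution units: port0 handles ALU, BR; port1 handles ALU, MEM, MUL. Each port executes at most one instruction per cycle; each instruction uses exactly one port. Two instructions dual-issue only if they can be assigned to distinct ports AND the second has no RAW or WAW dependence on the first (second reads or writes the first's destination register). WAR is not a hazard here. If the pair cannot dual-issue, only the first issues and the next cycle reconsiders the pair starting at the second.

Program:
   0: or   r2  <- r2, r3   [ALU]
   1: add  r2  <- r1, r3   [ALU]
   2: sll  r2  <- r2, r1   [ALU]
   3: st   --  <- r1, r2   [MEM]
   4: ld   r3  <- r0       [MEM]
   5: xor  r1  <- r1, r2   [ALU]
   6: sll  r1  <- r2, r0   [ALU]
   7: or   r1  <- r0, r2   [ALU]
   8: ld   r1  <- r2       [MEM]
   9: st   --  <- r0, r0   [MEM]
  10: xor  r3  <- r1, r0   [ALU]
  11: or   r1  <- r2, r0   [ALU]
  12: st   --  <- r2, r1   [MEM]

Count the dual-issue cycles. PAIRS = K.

PAIRS = 2

t=0 i0:or.ALU ; WAW r2
t=1 i1:add.ALU ; RAW+WAW r2
t=2 i2:sll.ALU ; RAW r2
t=3 i3:st.MEM ; no-port MEM/MEM
t=4 i4&i5:ld.MEM;xor.ALU ; pair
t=5 i6:sll.ALU ; WAW r1
t=6 i7:or.ALU ; WAW r1
t=7 i8:ld.MEM ; no-port MEM/MEM
t=8 i9&i10:st.MEM;xor.ALU ; pair
t=9 i11:or.ALU ; RAW r1
t=10 i12:st.MEM ; tail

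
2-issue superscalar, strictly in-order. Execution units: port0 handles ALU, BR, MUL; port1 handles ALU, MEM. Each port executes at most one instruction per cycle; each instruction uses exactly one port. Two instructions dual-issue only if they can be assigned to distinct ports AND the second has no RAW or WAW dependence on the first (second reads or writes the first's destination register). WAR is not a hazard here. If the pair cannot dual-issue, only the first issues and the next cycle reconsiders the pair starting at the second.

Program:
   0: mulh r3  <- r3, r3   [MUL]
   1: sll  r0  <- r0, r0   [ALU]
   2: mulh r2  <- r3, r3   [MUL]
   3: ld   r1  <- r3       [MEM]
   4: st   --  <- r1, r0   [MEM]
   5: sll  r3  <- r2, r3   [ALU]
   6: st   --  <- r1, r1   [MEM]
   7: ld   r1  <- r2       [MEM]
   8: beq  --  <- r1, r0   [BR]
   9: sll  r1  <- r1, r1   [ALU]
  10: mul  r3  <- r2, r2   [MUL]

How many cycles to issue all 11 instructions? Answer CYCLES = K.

c0: i0,i1 mulh.MUL sll.ALU  2-wide
c1: i2,i3 mulh.MUL ld.MEM  2-wide
c2: i4,i5 st.MEM sll.ALU  2-wide
c3: i6 st.MEM  no-port MEM/MEM
c4: i7 ld.MEM  RAW r1
c5: i8,i9 beq.BR sll.ALU  2-wide
c6: i10 mul.MUL  tail

CYCLES = 7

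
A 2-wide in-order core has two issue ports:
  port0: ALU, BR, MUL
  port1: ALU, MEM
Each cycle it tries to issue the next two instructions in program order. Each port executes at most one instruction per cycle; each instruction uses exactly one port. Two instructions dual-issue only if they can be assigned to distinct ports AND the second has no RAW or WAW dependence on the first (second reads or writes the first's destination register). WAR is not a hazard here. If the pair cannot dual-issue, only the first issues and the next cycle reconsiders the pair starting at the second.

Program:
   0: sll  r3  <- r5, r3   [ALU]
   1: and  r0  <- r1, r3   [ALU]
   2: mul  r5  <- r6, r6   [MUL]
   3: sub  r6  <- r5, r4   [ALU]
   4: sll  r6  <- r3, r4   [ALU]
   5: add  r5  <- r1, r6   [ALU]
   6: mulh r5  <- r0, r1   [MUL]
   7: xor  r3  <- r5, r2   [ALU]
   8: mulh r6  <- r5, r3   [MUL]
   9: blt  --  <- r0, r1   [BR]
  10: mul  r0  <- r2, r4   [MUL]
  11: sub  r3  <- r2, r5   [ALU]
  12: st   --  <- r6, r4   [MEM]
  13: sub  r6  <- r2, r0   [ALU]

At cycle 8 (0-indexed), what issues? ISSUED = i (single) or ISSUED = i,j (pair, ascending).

ISSUED = 9

#0 head=0: sll i0 RAW r3
#1 head=1: and mul i1&i2 dual
#2 head=3: sub i3 WAW r6
#3 head=4: sll i4 RAW r6
#4 head=5: add i5 WAW r5
#5 head=6: mulh i6 RAW r5
#6 head=7: xor i7 RAW r3
#7 head=8: mulh i8 no-port MUL/BR
#8 head=9: blt i9 no-port BR/MUL
#9 head=10: mul sub i10&i11 dual
#10 head=12: st sub i12&i13 dual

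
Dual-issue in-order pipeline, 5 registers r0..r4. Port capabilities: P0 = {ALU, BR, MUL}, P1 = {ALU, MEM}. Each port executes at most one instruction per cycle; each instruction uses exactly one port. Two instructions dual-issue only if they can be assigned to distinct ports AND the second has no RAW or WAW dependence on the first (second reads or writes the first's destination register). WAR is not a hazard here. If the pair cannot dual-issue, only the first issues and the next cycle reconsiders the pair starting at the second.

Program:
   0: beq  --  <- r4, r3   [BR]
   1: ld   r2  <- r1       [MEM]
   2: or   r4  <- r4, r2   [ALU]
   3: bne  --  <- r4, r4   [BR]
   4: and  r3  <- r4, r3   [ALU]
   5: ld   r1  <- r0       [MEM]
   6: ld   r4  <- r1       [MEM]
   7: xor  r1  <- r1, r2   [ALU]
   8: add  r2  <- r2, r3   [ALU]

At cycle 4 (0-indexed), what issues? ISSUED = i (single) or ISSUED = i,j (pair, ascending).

ISSUED = 6,7

#0 head=0: beq/ld i0/i1 dual
#1 head=2: or i2 RAW r4
#2 head=3: bne/and i3/i4 dual
#3 head=5: ld i5 no-port MEM/MEM
#4 head=6: ld/xor i6/i7 dual
#5 head=8: add i8 tail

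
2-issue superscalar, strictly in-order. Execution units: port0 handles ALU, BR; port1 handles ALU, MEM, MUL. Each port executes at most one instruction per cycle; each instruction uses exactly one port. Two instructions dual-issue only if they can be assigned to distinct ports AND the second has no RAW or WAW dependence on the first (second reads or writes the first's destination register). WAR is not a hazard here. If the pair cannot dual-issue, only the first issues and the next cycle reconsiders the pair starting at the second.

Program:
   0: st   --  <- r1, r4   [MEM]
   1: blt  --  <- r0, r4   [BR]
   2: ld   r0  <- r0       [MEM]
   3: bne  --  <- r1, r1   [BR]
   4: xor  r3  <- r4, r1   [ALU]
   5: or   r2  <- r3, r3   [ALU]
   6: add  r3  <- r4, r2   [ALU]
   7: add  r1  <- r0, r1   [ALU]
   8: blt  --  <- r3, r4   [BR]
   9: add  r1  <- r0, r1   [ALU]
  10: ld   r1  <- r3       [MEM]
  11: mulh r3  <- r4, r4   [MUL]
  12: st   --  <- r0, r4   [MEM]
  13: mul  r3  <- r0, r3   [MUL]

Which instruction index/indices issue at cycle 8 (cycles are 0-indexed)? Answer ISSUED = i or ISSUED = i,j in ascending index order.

ISSUED = 12

[0] i0/i1  st blt  -- dual
[1] i2/i3  ld bne  -- dual
[2] i4  xor  -- RAW r3
[3] i5  or  -- RAW r2
[4] i6/i7  add add  -- dual
[5] i8/i9  blt add  -- dual
[6] i10  ld  -- no-port MEM/MUL
[7] i11  mulh  -- no-port MUL/MEM
[8] i12  st  -- no-port MEM/MUL
[9] i13  mul  -- tail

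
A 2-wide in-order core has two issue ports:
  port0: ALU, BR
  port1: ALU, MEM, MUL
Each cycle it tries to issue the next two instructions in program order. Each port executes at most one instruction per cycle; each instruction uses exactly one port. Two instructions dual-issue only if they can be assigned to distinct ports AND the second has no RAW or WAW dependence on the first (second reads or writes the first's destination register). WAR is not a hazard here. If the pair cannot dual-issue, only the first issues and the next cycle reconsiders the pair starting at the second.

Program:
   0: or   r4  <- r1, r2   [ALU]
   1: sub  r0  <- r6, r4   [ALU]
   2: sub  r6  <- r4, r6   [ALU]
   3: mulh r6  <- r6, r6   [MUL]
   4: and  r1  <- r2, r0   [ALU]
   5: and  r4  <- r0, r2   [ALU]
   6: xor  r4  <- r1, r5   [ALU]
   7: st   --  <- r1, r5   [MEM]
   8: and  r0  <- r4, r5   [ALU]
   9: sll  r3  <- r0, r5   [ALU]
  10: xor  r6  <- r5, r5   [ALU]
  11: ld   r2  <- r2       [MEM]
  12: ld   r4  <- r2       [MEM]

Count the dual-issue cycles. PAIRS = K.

PAIRS = 4

t=0 i0:or ; RAW r4
t=1 i1+i2:sub/sub ; 2-wide
t=2 i3+i4:mulh/and ; 2-wide
t=3 i5:and ; WAW r4
t=4 i6+i7:xor/st ; 2-wide
t=5 i8:and ; RAW r0
t=6 i9+i10:sll/xor ; 2-wide
t=7 i11:ld ; no-port MEM/MEM
t=8 i12:ld ; tail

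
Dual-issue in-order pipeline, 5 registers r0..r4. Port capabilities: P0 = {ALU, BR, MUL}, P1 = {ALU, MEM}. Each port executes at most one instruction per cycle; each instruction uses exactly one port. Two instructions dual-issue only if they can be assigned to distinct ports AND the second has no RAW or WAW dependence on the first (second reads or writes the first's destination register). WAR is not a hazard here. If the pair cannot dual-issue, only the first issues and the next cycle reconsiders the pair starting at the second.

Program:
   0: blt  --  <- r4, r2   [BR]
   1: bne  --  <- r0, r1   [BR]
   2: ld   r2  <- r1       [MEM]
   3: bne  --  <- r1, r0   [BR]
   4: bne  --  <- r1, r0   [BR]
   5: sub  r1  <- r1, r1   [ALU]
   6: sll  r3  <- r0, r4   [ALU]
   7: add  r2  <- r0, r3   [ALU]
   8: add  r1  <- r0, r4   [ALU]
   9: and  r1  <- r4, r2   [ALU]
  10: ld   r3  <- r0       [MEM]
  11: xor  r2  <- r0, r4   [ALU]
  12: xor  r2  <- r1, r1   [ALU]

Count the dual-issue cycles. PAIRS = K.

c0: i0 blt.BR  no-port BR/BR
c1: i1,i2 bne.BR+ld.MEM  dual
c2: i3 bne.BR  no-port BR/BR
c3: i4,i5 bne.BR+sub.ALU  dual
c4: i6 sll.ALU  RAW r3
c5: i7,i8 add.ALU+add.ALU  dual
c6: i9,i10 and.ALU+ld.MEM  dual
c7: i11 xor.ALU  WAW r2
c8: i12 xor.ALU  tail

PAIRS = 4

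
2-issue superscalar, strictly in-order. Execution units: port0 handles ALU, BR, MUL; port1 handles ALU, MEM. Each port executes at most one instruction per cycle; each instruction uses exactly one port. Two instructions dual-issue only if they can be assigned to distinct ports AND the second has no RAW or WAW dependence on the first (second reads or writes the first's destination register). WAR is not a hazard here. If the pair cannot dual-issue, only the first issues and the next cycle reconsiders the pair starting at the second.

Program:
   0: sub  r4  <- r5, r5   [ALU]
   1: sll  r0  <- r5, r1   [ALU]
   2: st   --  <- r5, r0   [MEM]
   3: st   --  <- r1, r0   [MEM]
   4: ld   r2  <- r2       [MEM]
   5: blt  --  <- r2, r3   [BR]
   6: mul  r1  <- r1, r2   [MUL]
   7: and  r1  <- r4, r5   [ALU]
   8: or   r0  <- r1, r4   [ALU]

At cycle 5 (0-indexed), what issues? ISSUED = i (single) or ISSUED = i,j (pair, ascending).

ISSUED = 6

0. sub.ALU;sll.ALU @i0,i1  | dual
1. st.MEM @i2  | no-port MEM/MEM
2. st.MEM @i3  | no-port MEM/MEM
3. ld.MEM @i4  | RAW r2
4. blt.BR @i5  | no-port BR/MUL
5. mul.MUL @i6  | WAW r1
6. and.ALU @i7  | RAW r1
7. or.ALU @i8  | tail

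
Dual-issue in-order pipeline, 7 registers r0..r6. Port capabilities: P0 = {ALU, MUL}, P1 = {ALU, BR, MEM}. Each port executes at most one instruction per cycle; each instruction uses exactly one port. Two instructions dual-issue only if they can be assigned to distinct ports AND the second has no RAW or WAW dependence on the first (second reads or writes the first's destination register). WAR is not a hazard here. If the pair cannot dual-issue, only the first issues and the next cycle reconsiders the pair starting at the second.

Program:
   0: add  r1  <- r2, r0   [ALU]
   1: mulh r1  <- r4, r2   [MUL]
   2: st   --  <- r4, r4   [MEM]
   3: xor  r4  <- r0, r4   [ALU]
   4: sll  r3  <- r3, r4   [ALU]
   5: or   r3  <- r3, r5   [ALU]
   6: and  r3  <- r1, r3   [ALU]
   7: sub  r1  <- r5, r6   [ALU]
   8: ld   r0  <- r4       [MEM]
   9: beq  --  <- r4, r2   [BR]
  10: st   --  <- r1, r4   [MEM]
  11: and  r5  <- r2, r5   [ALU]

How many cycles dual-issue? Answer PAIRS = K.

PAIRS = 3

#0 head=0: add.ALU i0 WAW r1
#1 head=1: mulh.MUL/st.MEM i1,i2 2-wide
#2 head=3: xor.ALU i3 RAW r4
#3 head=4: sll.ALU i4 RAW+WAW r3
#4 head=5: or.ALU i5 RAW+WAW r3
#5 head=6: and.ALU/sub.ALU i6,i7 2-wide
#6 head=8: ld.MEM i8 no-port MEM/BR
#7 head=9: beq.BR i9 no-port BR/MEM
#8 head=10: st.MEM/and.ALU i10,i11 2-wide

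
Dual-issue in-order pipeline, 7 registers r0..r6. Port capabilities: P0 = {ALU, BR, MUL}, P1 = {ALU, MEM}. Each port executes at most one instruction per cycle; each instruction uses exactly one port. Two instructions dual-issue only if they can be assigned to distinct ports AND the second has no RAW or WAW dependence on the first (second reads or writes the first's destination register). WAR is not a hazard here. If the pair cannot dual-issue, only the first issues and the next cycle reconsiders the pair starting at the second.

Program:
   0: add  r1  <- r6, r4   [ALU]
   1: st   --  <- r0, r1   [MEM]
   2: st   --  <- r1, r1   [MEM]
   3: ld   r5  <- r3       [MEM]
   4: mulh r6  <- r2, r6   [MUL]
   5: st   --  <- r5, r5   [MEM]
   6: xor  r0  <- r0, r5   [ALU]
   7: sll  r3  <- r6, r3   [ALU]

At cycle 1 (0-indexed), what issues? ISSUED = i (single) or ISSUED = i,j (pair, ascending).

ISSUED = 1

t=0 i0:add.ALU ; RAW r1
t=1 i1:st.MEM ; no-port MEM/MEM
t=2 i2:st.MEM ; no-port MEM/MEM
t=3 i3&i4:ld.MEM+mulh.MUL ; 2-wide
t=4 i5&i6:st.MEM+xor.ALU ; 2-wide
t=5 i7:sll.ALU ; tail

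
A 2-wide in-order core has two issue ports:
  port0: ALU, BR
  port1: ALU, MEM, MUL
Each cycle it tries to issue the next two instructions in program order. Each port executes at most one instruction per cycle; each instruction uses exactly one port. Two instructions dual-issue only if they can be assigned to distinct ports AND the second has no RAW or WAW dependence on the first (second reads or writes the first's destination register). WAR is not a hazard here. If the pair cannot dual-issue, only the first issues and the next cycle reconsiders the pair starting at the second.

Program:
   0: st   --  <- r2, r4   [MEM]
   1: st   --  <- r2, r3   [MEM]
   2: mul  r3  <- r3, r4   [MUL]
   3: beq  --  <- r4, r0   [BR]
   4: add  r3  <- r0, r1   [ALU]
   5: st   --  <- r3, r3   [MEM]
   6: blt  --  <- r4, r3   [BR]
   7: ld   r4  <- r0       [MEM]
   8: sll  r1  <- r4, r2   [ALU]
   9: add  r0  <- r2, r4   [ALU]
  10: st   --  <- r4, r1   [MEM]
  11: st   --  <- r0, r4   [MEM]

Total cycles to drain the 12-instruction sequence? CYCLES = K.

CYCLES = 9

[0] i0  st  -- no-port MEM/MEM
[1] i1  st  -- no-port MEM/MUL
[2] i2/i3  mul;beq  -- dual
[3] i4  add  -- RAW r3
[4] i5/i6  st;blt  -- dual
[5] i7  ld  -- RAW r4
[6] i8/i9  sll;add  -- dual
[7] i10  st  -- no-port MEM/MEM
[8] i11  st  -- tail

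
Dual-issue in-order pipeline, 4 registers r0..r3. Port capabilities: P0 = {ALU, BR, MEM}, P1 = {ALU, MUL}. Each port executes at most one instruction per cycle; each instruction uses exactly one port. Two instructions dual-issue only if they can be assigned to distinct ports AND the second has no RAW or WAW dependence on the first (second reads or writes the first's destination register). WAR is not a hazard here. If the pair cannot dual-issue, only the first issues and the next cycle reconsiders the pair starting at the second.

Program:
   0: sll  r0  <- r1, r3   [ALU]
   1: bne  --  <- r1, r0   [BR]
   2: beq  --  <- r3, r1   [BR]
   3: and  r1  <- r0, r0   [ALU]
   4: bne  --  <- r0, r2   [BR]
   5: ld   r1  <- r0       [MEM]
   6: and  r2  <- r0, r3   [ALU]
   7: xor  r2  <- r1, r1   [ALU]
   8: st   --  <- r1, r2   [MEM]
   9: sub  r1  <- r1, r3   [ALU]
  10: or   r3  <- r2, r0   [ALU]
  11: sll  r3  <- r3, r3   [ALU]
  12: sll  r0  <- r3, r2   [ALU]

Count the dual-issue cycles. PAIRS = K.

PAIRS = 3

0. sll.ALU @i0  | RAW r0
1. bne.BR @i1  | no-port BR/BR
2. beq.BR+and.ALU @i2&i3  | pair
3. bne.BR @i4  | no-port BR/MEM
4. ld.MEM+and.ALU @i5&i6  | pair
5. xor.ALU @i7  | RAW r2
6. st.MEM+sub.ALU @i8&i9  | pair
7. or.ALU @i10  | RAW+WAW r3
8. sll.ALU @i11  | RAW r3
9. sll.ALU @i12  | tail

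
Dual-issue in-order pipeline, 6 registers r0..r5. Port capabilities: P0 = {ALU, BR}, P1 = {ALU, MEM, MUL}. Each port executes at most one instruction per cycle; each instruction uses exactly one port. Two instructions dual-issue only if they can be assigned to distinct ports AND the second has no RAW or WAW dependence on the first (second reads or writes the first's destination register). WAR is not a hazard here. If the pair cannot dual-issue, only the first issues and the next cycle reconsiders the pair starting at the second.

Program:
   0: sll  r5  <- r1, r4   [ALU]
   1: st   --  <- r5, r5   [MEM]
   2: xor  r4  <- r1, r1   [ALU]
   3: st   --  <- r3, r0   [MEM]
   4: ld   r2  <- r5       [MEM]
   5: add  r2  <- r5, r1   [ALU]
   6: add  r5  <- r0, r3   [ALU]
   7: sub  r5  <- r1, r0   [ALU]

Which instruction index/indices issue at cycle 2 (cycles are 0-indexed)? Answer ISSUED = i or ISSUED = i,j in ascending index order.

  cy0 -> i0 (sll.ALU) RAW r5
  cy1 -> i1+i2 (st.MEM xor.ALU) pair
  cy2 -> i3 (st.MEM) no-port MEM/MEM
  cy3 -> i4 (ld.MEM) WAW r2
  cy4 -> i5+i6 (add.ALU add.ALU) pair
  cy5 -> i7 (sub.ALU) tail

ISSUED = 3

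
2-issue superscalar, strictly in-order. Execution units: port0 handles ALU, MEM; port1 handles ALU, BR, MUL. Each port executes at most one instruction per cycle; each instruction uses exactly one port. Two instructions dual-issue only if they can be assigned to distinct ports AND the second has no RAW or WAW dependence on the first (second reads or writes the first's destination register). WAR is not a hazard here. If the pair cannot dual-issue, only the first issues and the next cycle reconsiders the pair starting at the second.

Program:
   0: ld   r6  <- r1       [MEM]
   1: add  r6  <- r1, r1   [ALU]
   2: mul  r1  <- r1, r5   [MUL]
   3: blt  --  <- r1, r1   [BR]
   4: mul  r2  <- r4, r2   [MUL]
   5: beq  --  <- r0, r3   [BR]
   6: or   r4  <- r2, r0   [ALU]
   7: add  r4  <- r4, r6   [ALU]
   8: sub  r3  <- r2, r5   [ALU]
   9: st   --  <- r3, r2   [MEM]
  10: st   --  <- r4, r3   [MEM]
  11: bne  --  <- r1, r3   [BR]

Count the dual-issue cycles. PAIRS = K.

PAIRS = 4

#0 head=0: ld i0 WAW r6
#1 head=1: add+mul i1,i2 pair
#2 head=3: blt i3 no-port BR/MUL
#3 head=4: mul i4 no-port MUL/BR
#4 head=5: beq+or i5,i6 pair
#5 head=7: add+sub i7,i8 pair
#6 head=9: st i9 no-port MEM/MEM
#7 head=10: st+bne i10,i11 pair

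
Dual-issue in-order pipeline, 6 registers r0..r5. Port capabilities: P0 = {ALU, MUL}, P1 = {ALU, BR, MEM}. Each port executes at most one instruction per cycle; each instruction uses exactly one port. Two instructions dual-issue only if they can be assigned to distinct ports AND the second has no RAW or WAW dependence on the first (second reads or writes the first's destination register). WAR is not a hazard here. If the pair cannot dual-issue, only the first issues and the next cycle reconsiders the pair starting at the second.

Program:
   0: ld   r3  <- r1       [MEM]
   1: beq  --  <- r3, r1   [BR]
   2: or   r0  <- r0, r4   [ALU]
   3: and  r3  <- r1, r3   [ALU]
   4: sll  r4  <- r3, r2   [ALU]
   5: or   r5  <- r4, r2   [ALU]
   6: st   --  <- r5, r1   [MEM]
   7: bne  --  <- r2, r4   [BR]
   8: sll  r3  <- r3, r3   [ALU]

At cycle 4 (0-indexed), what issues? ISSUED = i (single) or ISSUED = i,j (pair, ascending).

#0 head=0: ld.MEM i0 no-port MEM/BR
#1 head=1: beq.BR;or.ALU i1&i2 dual
#2 head=3: and.ALU i3 RAW r3
#3 head=4: sll.ALU i4 RAW r4
#4 head=5: or.ALU i5 RAW r5
#5 head=6: st.MEM i6 no-port MEM/BR
#6 head=7: bne.BR;sll.ALU i7&i8 dual

ISSUED = 5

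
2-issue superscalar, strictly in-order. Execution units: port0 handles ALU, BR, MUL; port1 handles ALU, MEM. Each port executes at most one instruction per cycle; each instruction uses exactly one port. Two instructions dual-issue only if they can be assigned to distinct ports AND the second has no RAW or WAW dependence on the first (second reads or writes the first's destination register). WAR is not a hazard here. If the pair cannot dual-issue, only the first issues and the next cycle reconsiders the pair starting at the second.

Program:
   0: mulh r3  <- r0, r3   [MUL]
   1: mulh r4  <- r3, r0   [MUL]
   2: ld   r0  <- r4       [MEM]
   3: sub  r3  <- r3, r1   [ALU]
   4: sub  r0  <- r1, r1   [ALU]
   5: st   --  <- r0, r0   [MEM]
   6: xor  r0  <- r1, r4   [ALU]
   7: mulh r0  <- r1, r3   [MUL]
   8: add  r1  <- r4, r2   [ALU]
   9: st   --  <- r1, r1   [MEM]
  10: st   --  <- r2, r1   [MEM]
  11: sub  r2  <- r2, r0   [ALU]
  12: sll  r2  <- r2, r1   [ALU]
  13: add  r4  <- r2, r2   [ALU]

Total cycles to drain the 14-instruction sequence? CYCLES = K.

c0: i0 mulh.MUL  no-port MUL/MUL
c1: i1 mulh.MUL  RAW r4
c2: i2&i3 ld.MEM+sub.ALU  pair
c3: i4 sub.ALU  RAW r0
c4: i5&i6 st.MEM+xor.ALU  pair
c5: i7&i8 mulh.MUL+add.ALU  pair
c6: i9 st.MEM  no-port MEM/MEM
c7: i10&i11 st.MEM+sub.ALU  pair
c8: i12 sll.ALU  RAW r2
c9: i13 add.ALU  tail

CYCLES = 10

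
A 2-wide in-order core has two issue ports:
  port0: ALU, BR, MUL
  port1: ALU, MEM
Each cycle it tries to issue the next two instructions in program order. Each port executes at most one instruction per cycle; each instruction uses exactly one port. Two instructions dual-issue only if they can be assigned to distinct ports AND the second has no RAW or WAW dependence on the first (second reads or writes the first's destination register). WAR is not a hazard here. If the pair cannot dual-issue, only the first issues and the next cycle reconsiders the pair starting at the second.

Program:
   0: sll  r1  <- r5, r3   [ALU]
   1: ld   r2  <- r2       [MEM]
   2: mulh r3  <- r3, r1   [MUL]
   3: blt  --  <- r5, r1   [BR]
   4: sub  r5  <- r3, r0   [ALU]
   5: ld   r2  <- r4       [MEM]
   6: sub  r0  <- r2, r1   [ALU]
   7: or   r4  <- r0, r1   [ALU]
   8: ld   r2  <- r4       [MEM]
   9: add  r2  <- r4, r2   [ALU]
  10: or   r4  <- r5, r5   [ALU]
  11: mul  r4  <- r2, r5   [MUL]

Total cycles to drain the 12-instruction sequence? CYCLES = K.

CYCLES = 9

0. sll/ld @i0/i1  | pair
1. mulh @i2  | no-port MUL/BR
2. blt/sub @i3/i4  | pair
3. ld @i5  | RAW r2
4. sub @i6  | RAW r0
5. or @i7  | RAW r4
6. ld @i8  | RAW+WAW r2
7. add/or @i9/i10  | pair
8. mul @i11  | tail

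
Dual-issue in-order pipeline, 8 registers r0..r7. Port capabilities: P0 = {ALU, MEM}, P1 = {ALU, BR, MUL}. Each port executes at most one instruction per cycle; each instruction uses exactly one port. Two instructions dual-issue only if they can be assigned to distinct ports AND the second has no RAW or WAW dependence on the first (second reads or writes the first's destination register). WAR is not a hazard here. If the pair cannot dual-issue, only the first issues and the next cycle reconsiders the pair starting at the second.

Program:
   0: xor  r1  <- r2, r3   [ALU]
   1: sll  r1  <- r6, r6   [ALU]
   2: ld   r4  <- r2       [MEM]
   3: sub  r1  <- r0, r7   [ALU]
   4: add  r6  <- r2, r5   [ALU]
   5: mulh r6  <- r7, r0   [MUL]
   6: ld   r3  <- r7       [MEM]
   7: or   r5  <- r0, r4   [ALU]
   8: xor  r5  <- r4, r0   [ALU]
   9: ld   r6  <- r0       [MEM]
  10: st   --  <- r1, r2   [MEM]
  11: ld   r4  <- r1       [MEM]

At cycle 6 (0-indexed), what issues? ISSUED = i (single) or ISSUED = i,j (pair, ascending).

ISSUED = 10

#0 head=0: xor i0 WAW r1
#1 head=1: sll ld i1/i2 dual
#2 head=3: sub add i3/i4 dual
#3 head=5: mulh ld i5/i6 dual
#4 head=7: or i7 WAW r5
#5 head=8: xor ld i8/i9 dual
#6 head=10: st i10 no-port MEM/MEM
#7 head=11: ld i11 tail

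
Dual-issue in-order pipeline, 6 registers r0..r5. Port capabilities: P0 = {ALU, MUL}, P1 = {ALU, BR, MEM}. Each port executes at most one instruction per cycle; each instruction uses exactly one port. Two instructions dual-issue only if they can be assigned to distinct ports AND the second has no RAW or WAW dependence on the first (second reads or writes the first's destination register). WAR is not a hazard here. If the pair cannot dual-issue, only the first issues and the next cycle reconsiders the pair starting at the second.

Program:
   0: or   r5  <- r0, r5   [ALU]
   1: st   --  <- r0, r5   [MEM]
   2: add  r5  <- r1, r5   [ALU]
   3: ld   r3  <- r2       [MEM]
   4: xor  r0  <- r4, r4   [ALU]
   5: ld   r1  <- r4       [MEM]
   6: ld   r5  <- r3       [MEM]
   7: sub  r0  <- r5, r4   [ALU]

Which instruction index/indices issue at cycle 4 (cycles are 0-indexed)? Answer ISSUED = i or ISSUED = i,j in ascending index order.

#0 head=0: or i0 RAW r5
#1 head=1: st add i1&i2 2-wide
#2 head=3: ld xor i3&i4 2-wide
#3 head=5: ld i5 no-port MEM/MEM
#4 head=6: ld i6 RAW r5
#5 head=7: sub i7 tail

ISSUED = 6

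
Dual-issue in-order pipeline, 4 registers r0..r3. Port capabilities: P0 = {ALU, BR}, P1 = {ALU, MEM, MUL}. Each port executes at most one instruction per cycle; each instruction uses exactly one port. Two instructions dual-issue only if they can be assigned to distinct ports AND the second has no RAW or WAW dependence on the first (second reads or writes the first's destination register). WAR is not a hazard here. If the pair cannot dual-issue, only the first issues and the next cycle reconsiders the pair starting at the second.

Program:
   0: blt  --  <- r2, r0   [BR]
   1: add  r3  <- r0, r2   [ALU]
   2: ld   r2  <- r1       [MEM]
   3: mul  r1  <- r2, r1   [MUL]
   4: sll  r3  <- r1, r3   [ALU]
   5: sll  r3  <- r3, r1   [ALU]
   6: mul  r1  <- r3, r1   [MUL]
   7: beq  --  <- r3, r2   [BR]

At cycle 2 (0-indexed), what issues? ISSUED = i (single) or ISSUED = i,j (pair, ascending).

0. blt.BR/add.ALU @i0&i1  | dual
1. ld.MEM @i2  | no-port MEM/MUL
2. mul.MUL @i3  | RAW r1
3. sll.ALU @i4  | RAW+WAW r3
4. sll.ALU @i5  | RAW r3
5. mul.MUL/beq.BR @i6&i7  | dual

ISSUED = 3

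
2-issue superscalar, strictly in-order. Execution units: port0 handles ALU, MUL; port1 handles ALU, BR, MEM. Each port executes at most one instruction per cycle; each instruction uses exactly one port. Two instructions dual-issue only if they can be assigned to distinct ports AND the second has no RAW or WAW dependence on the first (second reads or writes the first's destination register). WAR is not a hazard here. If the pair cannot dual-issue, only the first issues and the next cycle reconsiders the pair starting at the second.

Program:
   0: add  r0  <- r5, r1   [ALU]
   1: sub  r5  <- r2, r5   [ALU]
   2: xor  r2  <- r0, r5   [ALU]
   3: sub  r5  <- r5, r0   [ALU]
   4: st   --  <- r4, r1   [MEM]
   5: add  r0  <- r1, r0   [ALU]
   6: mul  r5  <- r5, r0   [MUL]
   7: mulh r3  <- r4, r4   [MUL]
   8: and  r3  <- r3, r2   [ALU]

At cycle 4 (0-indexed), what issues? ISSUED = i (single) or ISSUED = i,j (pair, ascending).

ISSUED = 7

#0 head=0: add/sub i0,i1 dual
#1 head=2: xor/sub i2,i3 dual
#2 head=4: st/add i4,i5 dual
#3 head=6: mul i6 no-port MUL/MUL
#4 head=7: mulh i7 RAW+WAW r3
#5 head=8: and i8 tail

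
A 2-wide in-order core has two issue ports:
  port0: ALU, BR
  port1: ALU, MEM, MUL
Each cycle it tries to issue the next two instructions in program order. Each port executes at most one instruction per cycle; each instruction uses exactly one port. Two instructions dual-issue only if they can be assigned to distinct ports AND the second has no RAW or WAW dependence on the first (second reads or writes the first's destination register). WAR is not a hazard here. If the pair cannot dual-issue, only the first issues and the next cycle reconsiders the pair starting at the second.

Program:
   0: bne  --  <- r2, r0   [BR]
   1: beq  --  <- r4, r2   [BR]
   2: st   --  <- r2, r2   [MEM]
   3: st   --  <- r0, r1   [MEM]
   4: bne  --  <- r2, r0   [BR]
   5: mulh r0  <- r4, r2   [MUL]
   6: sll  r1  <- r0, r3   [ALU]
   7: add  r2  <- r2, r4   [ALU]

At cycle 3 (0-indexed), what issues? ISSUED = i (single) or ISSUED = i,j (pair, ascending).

ISSUED = 5

#0 head=0: bne.BR i0 no-port BR/BR
#1 head=1: beq.BR;st.MEM i1+i2 dual
#2 head=3: st.MEM;bne.BR i3+i4 dual
#3 head=5: mulh.MUL i5 RAW r0
#4 head=6: sll.ALU;add.ALU i6+i7 dual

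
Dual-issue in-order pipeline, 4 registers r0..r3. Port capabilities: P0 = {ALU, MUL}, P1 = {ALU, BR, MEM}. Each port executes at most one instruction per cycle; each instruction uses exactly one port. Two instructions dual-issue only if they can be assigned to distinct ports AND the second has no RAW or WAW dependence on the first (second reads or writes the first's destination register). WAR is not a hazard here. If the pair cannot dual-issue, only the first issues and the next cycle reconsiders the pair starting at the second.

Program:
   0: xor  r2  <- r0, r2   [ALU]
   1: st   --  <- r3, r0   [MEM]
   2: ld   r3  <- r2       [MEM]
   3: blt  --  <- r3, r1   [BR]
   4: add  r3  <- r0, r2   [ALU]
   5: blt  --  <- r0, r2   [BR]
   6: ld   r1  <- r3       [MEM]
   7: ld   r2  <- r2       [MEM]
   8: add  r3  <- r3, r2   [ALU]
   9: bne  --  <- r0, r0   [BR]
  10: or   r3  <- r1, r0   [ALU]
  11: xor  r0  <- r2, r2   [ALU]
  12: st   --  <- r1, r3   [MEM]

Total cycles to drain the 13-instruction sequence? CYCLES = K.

CYCLES = 9

t=0 i0/i1:xor.ALU+st.MEM ; 2-wide
t=1 i2:ld.MEM ; no-port MEM/BR
t=2 i3/i4:blt.BR+add.ALU ; 2-wide
t=3 i5:blt.BR ; no-port BR/MEM
t=4 i6:ld.MEM ; no-port MEM/MEM
t=5 i7:ld.MEM ; RAW r2
t=6 i8/i9:add.ALU+bne.BR ; 2-wide
t=7 i10/i11:or.ALU+xor.ALU ; 2-wide
t=8 i12:st.MEM ; tail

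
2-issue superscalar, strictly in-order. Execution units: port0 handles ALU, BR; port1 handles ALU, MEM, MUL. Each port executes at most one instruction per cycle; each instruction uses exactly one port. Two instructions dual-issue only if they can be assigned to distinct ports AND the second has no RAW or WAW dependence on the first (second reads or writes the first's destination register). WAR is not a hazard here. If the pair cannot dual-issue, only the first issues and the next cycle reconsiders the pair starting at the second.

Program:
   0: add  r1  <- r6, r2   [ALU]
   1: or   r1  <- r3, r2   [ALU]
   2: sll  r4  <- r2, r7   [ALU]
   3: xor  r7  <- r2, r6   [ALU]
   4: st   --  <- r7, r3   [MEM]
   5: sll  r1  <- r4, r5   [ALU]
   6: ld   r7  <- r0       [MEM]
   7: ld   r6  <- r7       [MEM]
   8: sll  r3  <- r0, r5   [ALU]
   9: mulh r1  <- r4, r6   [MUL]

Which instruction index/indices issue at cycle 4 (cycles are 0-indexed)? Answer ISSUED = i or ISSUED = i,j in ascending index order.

  cy0 -> i0 (add.ALU) WAW r1
  cy1 -> i1&i2 (or.ALU/sll.ALU) pair
  cy2 -> i3 (xor.ALU) RAW r7
  cy3 -> i4&i5 (st.MEM/sll.ALU) pair
  cy4 -> i6 (ld.MEM) no-port MEM/MEM
  cy5 -> i7&i8 (ld.MEM/sll.ALU) pair
  cy6 -> i9 (mulh.MUL) tail

ISSUED = 6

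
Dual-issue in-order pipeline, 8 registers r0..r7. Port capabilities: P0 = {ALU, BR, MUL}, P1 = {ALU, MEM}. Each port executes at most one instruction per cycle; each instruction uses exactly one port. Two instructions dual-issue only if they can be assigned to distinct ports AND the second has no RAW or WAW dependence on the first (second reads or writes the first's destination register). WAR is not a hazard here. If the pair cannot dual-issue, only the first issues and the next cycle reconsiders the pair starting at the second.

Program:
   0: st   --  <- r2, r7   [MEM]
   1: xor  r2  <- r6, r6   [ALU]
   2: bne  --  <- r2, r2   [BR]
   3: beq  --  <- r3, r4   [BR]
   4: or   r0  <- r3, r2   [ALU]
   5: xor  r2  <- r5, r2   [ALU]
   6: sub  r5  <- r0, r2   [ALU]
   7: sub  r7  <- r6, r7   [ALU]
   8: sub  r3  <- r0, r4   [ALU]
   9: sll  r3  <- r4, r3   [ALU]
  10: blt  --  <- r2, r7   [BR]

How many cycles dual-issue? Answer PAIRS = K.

0. st+xor @i0&i1  | pair
1. bne @i2  | no-port BR/BR
2. beq+or @i3&i4  | pair
3. xor @i5  | RAW r2
4. sub+sub @i6&i7  | pair
5. sub @i8  | RAW+WAW r3
6. sll+blt @i9&i10  | pair

PAIRS = 4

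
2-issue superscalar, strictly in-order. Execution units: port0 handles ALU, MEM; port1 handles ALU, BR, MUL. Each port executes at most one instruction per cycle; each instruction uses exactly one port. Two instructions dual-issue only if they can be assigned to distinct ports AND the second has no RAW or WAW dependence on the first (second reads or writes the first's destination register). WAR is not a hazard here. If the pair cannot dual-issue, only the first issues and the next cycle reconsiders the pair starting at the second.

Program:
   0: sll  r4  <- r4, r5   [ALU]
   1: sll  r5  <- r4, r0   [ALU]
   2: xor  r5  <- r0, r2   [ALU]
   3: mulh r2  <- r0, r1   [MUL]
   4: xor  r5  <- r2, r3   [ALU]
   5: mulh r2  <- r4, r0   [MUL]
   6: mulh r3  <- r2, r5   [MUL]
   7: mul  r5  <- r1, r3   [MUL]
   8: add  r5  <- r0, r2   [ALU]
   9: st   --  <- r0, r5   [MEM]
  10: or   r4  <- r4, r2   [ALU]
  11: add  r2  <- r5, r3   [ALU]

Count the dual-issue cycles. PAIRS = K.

#0 head=0: sll.ALU i0 RAW r4
#1 head=1: sll.ALU i1 WAW r5
#2 head=2: xor.ALU+mulh.MUL i2,i3 pair
#3 head=4: xor.ALU+mulh.MUL i4,i5 pair
#4 head=6: mulh.MUL i6 no-port MUL/MUL
#5 head=7: mul.MUL i7 WAW r5
#6 head=8: add.ALU i8 RAW r5
#7 head=9: st.MEM+or.ALU i9,i10 pair
#8 head=11: add.ALU i11 tail

PAIRS = 3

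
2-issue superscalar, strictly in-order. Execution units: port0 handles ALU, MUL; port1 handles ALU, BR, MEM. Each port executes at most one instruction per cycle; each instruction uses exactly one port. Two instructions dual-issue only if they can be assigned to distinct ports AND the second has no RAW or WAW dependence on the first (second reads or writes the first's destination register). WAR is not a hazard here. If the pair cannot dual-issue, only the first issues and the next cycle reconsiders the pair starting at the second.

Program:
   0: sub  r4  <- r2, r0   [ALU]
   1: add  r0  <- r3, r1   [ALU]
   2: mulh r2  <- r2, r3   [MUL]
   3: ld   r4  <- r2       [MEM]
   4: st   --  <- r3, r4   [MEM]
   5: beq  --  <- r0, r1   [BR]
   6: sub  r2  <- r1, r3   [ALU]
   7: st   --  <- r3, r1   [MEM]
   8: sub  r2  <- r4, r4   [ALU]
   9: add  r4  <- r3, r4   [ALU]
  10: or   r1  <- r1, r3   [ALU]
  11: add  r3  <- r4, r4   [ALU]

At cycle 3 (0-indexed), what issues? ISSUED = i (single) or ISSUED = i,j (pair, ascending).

0. sub add @i0/i1  | 2-wide
1. mulh @i2  | RAW r2
2. ld @i3  | no-port MEM/MEM
3. st @i4  | no-port MEM/BR
4. beq sub @i5/i6  | 2-wide
5. st sub @i7/i8  | 2-wide
6. add or @i9/i10  | 2-wide
7. add @i11  | tail

ISSUED = 4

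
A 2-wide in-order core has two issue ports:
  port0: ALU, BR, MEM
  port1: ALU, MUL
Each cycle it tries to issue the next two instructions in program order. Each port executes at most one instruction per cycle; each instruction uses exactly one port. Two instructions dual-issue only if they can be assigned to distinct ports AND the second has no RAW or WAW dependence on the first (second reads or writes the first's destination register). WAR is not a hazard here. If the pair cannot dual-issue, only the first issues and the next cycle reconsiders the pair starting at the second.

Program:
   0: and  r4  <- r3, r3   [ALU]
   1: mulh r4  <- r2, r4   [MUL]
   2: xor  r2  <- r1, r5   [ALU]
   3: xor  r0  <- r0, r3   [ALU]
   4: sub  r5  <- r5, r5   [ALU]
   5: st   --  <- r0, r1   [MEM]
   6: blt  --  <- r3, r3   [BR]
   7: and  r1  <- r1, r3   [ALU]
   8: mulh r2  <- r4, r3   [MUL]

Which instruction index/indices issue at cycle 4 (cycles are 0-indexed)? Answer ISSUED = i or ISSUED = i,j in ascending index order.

#0 head=0: and i0 RAW+WAW r4
#1 head=1: mulh/xor i1&i2 dual
#2 head=3: xor/sub i3&i4 dual
#3 head=5: st i5 no-port MEM/BR
#4 head=6: blt/and i6&i7 dual
#5 head=8: mulh i8 tail

ISSUED = 6,7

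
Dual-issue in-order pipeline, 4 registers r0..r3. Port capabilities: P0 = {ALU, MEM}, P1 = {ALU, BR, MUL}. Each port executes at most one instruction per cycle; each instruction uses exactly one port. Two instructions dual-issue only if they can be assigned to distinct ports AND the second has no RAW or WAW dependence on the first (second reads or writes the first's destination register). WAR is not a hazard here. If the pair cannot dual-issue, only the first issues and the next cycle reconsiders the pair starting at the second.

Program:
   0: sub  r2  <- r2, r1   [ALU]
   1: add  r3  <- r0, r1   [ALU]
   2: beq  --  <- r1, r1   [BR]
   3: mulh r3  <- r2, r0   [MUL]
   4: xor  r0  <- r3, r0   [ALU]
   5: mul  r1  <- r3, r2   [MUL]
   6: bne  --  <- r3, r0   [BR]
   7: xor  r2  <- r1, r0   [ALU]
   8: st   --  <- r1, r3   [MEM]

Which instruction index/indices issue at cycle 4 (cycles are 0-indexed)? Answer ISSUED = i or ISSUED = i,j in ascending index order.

[0] i0,i1  sub+add  -- 2-wide
[1] i2  beq  -- no-port BR/MUL
[2] i3  mulh  -- RAW r3
[3] i4,i5  xor+mul  -- 2-wide
[4] i6,i7  bne+xor  -- 2-wide
[5] i8  st  -- tail

ISSUED = 6,7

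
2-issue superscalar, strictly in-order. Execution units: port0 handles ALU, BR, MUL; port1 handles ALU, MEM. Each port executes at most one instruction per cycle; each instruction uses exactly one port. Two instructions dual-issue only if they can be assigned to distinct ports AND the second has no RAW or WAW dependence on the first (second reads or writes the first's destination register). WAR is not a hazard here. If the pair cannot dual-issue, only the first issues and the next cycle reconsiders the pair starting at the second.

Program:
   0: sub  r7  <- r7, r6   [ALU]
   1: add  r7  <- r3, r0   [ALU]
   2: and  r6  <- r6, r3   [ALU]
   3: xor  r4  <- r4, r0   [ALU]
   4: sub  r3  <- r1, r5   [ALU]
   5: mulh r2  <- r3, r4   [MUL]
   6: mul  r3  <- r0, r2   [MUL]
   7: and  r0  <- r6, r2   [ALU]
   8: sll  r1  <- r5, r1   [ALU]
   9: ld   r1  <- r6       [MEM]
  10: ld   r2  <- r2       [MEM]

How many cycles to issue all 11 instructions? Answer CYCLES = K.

CYCLES = 8

c0: i0 sub.ALU  WAW r7
c1: i1,i2 add.ALU/and.ALU  dual
c2: i3,i4 xor.ALU/sub.ALU  dual
c3: i5 mulh.MUL  no-port MUL/MUL
c4: i6,i7 mul.MUL/and.ALU  dual
c5: i8 sll.ALU  WAW r1
c6: i9 ld.MEM  no-port MEM/MEM
c7: i10 ld.MEM  tail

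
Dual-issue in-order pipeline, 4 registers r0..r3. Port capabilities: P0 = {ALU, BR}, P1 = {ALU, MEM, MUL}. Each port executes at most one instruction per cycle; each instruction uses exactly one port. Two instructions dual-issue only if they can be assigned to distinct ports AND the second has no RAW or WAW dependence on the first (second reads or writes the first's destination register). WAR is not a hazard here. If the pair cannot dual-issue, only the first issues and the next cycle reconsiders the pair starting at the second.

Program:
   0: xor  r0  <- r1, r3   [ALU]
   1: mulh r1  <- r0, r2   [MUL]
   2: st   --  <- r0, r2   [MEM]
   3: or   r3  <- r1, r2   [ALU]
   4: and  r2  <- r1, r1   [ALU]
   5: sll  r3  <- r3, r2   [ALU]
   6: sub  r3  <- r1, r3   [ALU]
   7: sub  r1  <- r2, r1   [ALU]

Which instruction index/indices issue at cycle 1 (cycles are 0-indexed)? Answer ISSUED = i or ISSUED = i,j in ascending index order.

  cy0 -> i0 (xor.ALU) RAW r0
  cy1 -> i1 (mulh.MUL) no-port MUL/MEM
  cy2 -> i2,i3 (st.MEM/or.ALU) 2-wide
  cy3 -> i4 (and.ALU) RAW r2
  cy4 -> i5 (sll.ALU) RAW+WAW r3
  cy5 -> i6,i7 (sub.ALU/sub.ALU) 2-wide

ISSUED = 1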